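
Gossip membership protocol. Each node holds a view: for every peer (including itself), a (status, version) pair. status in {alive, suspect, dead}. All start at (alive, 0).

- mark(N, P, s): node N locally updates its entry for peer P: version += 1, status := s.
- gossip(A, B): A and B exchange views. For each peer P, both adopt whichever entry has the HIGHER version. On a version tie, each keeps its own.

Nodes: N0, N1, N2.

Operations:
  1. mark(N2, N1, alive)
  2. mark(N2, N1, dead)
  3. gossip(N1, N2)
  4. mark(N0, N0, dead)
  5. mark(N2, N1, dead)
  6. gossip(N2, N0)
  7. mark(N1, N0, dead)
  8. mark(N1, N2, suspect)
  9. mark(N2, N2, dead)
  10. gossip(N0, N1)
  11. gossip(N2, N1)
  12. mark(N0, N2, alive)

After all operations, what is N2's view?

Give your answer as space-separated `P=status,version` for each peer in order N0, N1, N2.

Answer: N0=dead,1 N1=dead,3 N2=dead,1

Derivation:
Op 1: N2 marks N1=alive -> (alive,v1)
Op 2: N2 marks N1=dead -> (dead,v2)
Op 3: gossip N1<->N2 -> N1.N0=(alive,v0) N1.N1=(dead,v2) N1.N2=(alive,v0) | N2.N0=(alive,v0) N2.N1=(dead,v2) N2.N2=(alive,v0)
Op 4: N0 marks N0=dead -> (dead,v1)
Op 5: N2 marks N1=dead -> (dead,v3)
Op 6: gossip N2<->N0 -> N2.N0=(dead,v1) N2.N1=(dead,v3) N2.N2=(alive,v0) | N0.N0=(dead,v1) N0.N1=(dead,v3) N0.N2=(alive,v0)
Op 7: N1 marks N0=dead -> (dead,v1)
Op 8: N1 marks N2=suspect -> (suspect,v1)
Op 9: N2 marks N2=dead -> (dead,v1)
Op 10: gossip N0<->N1 -> N0.N0=(dead,v1) N0.N1=(dead,v3) N0.N2=(suspect,v1) | N1.N0=(dead,v1) N1.N1=(dead,v3) N1.N2=(suspect,v1)
Op 11: gossip N2<->N1 -> N2.N0=(dead,v1) N2.N1=(dead,v3) N2.N2=(dead,v1) | N1.N0=(dead,v1) N1.N1=(dead,v3) N1.N2=(suspect,v1)
Op 12: N0 marks N2=alive -> (alive,v2)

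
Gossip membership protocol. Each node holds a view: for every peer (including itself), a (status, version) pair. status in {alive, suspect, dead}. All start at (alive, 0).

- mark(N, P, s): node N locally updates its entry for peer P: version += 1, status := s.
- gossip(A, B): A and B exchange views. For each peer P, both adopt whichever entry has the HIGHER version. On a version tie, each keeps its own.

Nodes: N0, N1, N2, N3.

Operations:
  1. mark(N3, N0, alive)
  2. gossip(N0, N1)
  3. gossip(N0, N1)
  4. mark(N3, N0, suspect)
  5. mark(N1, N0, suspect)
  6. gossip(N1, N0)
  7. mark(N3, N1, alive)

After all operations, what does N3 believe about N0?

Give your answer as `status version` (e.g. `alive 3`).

Op 1: N3 marks N0=alive -> (alive,v1)
Op 2: gossip N0<->N1 -> N0.N0=(alive,v0) N0.N1=(alive,v0) N0.N2=(alive,v0) N0.N3=(alive,v0) | N1.N0=(alive,v0) N1.N1=(alive,v0) N1.N2=(alive,v0) N1.N3=(alive,v0)
Op 3: gossip N0<->N1 -> N0.N0=(alive,v0) N0.N1=(alive,v0) N0.N2=(alive,v0) N0.N3=(alive,v0) | N1.N0=(alive,v0) N1.N1=(alive,v0) N1.N2=(alive,v0) N1.N3=(alive,v0)
Op 4: N3 marks N0=suspect -> (suspect,v2)
Op 5: N1 marks N0=suspect -> (suspect,v1)
Op 6: gossip N1<->N0 -> N1.N0=(suspect,v1) N1.N1=(alive,v0) N1.N2=(alive,v0) N1.N3=(alive,v0) | N0.N0=(suspect,v1) N0.N1=(alive,v0) N0.N2=(alive,v0) N0.N3=(alive,v0)
Op 7: N3 marks N1=alive -> (alive,v1)

Answer: suspect 2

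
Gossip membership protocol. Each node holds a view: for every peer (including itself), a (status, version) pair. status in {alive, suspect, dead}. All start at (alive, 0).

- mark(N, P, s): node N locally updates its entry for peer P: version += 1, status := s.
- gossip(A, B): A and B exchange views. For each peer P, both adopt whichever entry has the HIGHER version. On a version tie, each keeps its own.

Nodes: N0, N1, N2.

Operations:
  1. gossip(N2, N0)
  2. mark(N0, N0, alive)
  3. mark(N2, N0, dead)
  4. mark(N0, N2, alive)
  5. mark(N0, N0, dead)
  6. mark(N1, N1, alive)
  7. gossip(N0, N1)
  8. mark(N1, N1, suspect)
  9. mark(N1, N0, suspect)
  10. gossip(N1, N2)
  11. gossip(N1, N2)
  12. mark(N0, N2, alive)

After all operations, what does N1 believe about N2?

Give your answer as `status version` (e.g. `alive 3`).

Op 1: gossip N2<->N0 -> N2.N0=(alive,v0) N2.N1=(alive,v0) N2.N2=(alive,v0) | N0.N0=(alive,v0) N0.N1=(alive,v0) N0.N2=(alive,v0)
Op 2: N0 marks N0=alive -> (alive,v1)
Op 3: N2 marks N0=dead -> (dead,v1)
Op 4: N0 marks N2=alive -> (alive,v1)
Op 5: N0 marks N0=dead -> (dead,v2)
Op 6: N1 marks N1=alive -> (alive,v1)
Op 7: gossip N0<->N1 -> N0.N0=(dead,v2) N0.N1=(alive,v1) N0.N2=(alive,v1) | N1.N0=(dead,v2) N1.N1=(alive,v1) N1.N2=(alive,v1)
Op 8: N1 marks N1=suspect -> (suspect,v2)
Op 9: N1 marks N0=suspect -> (suspect,v3)
Op 10: gossip N1<->N2 -> N1.N0=(suspect,v3) N1.N1=(suspect,v2) N1.N2=(alive,v1) | N2.N0=(suspect,v3) N2.N1=(suspect,v2) N2.N2=(alive,v1)
Op 11: gossip N1<->N2 -> N1.N0=(suspect,v3) N1.N1=(suspect,v2) N1.N2=(alive,v1) | N2.N0=(suspect,v3) N2.N1=(suspect,v2) N2.N2=(alive,v1)
Op 12: N0 marks N2=alive -> (alive,v2)

Answer: alive 1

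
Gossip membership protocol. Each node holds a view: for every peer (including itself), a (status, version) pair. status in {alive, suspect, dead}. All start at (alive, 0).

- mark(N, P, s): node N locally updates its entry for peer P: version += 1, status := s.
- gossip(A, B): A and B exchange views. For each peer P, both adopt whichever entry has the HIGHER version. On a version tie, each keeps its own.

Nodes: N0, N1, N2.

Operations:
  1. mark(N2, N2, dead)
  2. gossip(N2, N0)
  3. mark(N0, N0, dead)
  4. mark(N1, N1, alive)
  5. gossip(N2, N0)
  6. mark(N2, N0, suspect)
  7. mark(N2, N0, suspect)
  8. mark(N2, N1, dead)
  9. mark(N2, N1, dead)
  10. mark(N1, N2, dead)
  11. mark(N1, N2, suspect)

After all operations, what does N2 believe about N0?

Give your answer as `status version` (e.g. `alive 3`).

Op 1: N2 marks N2=dead -> (dead,v1)
Op 2: gossip N2<->N0 -> N2.N0=(alive,v0) N2.N1=(alive,v0) N2.N2=(dead,v1) | N0.N0=(alive,v0) N0.N1=(alive,v0) N0.N2=(dead,v1)
Op 3: N0 marks N0=dead -> (dead,v1)
Op 4: N1 marks N1=alive -> (alive,v1)
Op 5: gossip N2<->N0 -> N2.N0=(dead,v1) N2.N1=(alive,v0) N2.N2=(dead,v1) | N0.N0=(dead,v1) N0.N1=(alive,v0) N0.N2=(dead,v1)
Op 6: N2 marks N0=suspect -> (suspect,v2)
Op 7: N2 marks N0=suspect -> (suspect,v3)
Op 8: N2 marks N1=dead -> (dead,v1)
Op 9: N2 marks N1=dead -> (dead,v2)
Op 10: N1 marks N2=dead -> (dead,v1)
Op 11: N1 marks N2=suspect -> (suspect,v2)

Answer: suspect 3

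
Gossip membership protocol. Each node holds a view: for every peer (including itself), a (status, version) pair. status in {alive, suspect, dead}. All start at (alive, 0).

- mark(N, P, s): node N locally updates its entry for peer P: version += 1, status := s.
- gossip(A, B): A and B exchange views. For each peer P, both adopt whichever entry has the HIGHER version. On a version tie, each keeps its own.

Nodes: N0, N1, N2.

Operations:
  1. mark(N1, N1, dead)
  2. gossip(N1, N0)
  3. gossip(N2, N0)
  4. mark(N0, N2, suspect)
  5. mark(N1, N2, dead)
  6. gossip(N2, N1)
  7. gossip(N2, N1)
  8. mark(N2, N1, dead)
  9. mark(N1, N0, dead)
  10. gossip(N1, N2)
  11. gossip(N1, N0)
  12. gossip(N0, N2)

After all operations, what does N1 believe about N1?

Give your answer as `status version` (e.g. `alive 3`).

Op 1: N1 marks N1=dead -> (dead,v1)
Op 2: gossip N1<->N0 -> N1.N0=(alive,v0) N1.N1=(dead,v1) N1.N2=(alive,v0) | N0.N0=(alive,v0) N0.N1=(dead,v1) N0.N2=(alive,v0)
Op 3: gossip N2<->N0 -> N2.N0=(alive,v0) N2.N1=(dead,v1) N2.N2=(alive,v0) | N0.N0=(alive,v0) N0.N1=(dead,v1) N0.N2=(alive,v0)
Op 4: N0 marks N2=suspect -> (suspect,v1)
Op 5: N1 marks N2=dead -> (dead,v1)
Op 6: gossip N2<->N1 -> N2.N0=(alive,v0) N2.N1=(dead,v1) N2.N2=(dead,v1) | N1.N0=(alive,v0) N1.N1=(dead,v1) N1.N2=(dead,v1)
Op 7: gossip N2<->N1 -> N2.N0=(alive,v0) N2.N1=(dead,v1) N2.N2=(dead,v1) | N1.N0=(alive,v0) N1.N1=(dead,v1) N1.N2=(dead,v1)
Op 8: N2 marks N1=dead -> (dead,v2)
Op 9: N1 marks N0=dead -> (dead,v1)
Op 10: gossip N1<->N2 -> N1.N0=(dead,v1) N1.N1=(dead,v2) N1.N2=(dead,v1) | N2.N0=(dead,v1) N2.N1=(dead,v2) N2.N2=(dead,v1)
Op 11: gossip N1<->N0 -> N1.N0=(dead,v1) N1.N1=(dead,v2) N1.N2=(dead,v1) | N0.N0=(dead,v1) N0.N1=(dead,v2) N0.N2=(suspect,v1)
Op 12: gossip N0<->N2 -> N0.N0=(dead,v1) N0.N1=(dead,v2) N0.N2=(suspect,v1) | N2.N0=(dead,v1) N2.N1=(dead,v2) N2.N2=(dead,v1)

Answer: dead 2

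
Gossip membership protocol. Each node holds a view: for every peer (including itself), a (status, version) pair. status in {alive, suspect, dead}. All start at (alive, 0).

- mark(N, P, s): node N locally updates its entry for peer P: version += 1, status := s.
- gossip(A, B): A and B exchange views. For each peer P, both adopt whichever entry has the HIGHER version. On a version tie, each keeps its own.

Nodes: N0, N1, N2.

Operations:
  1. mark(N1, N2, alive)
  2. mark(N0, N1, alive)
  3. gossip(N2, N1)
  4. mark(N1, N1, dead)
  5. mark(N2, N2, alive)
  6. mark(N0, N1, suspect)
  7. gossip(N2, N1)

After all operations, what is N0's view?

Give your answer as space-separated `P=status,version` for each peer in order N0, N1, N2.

Op 1: N1 marks N2=alive -> (alive,v1)
Op 2: N0 marks N1=alive -> (alive,v1)
Op 3: gossip N2<->N1 -> N2.N0=(alive,v0) N2.N1=(alive,v0) N2.N2=(alive,v1) | N1.N0=(alive,v0) N1.N1=(alive,v0) N1.N2=(alive,v1)
Op 4: N1 marks N1=dead -> (dead,v1)
Op 5: N2 marks N2=alive -> (alive,v2)
Op 6: N0 marks N1=suspect -> (suspect,v2)
Op 7: gossip N2<->N1 -> N2.N0=(alive,v0) N2.N1=(dead,v1) N2.N2=(alive,v2) | N1.N0=(alive,v0) N1.N1=(dead,v1) N1.N2=(alive,v2)

Answer: N0=alive,0 N1=suspect,2 N2=alive,0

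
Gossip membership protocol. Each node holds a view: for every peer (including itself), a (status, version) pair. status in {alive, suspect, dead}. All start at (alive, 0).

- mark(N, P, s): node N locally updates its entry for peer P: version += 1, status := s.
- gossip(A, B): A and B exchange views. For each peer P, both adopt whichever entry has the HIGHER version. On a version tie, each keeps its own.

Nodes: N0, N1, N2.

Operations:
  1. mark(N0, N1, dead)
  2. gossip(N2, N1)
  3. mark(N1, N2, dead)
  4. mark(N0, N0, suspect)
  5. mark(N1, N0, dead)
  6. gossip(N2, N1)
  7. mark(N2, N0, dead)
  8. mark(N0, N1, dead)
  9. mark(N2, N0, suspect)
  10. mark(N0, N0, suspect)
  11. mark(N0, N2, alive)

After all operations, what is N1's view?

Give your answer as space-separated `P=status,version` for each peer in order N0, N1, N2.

Answer: N0=dead,1 N1=alive,0 N2=dead,1

Derivation:
Op 1: N0 marks N1=dead -> (dead,v1)
Op 2: gossip N2<->N1 -> N2.N0=(alive,v0) N2.N1=(alive,v0) N2.N2=(alive,v0) | N1.N0=(alive,v0) N1.N1=(alive,v0) N1.N2=(alive,v0)
Op 3: N1 marks N2=dead -> (dead,v1)
Op 4: N0 marks N0=suspect -> (suspect,v1)
Op 5: N1 marks N0=dead -> (dead,v1)
Op 6: gossip N2<->N1 -> N2.N0=(dead,v1) N2.N1=(alive,v0) N2.N2=(dead,v1) | N1.N0=(dead,v1) N1.N1=(alive,v0) N1.N2=(dead,v1)
Op 7: N2 marks N0=dead -> (dead,v2)
Op 8: N0 marks N1=dead -> (dead,v2)
Op 9: N2 marks N0=suspect -> (suspect,v3)
Op 10: N0 marks N0=suspect -> (suspect,v2)
Op 11: N0 marks N2=alive -> (alive,v1)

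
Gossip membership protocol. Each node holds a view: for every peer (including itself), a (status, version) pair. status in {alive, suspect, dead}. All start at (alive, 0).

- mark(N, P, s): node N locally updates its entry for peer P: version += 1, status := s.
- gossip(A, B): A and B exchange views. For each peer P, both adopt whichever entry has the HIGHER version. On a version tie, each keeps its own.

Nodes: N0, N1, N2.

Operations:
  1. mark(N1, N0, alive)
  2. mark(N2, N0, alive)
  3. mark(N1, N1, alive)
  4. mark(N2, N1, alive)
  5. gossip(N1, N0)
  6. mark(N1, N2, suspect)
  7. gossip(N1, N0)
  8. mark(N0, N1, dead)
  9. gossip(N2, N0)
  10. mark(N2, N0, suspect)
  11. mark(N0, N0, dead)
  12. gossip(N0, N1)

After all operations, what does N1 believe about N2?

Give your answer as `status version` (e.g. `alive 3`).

Op 1: N1 marks N0=alive -> (alive,v1)
Op 2: N2 marks N0=alive -> (alive,v1)
Op 3: N1 marks N1=alive -> (alive,v1)
Op 4: N2 marks N1=alive -> (alive,v1)
Op 5: gossip N1<->N0 -> N1.N0=(alive,v1) N1.N1=(alive,v1) N1.N2=(alive,v0) | N0.N0=(alive,v1) N0.N1=(alive,v1) N0.N2=(alive,v0)
Op 6: N1 marks N2=suspect -> (suspect,v1)
Op 7: gossip N1<->N0 -> N1.N0=(alive,v1) N1.N1=(alive,v1) N1.N2=(suspect,v1) | N0.N0=(alive,v1) N0.N1=(alive,v1) N0.N2=(suspect,v1)
Op 8: N0 marks N1=dead -> (dead,v2)
Op 9: gossip N2<->N0 -> N2.N0=(alive,v1) N2.N1=(dead,v2) N2.N2=(suspect,v1) | N0.N0=(alive,v1) N0.N1=(dead,v2) N0.N2=(suspect,v1)
Op 10: N2 marks N0=suspect -> (suspect,v2)
Op 11: N0 marks N0=dead -> (dead,v2)
Op 12: gossip N0<->N1 -> N0.N0=(dead,v2) N0.N1=(dead,v2) N0.N2=(suspect,v1) | N1.N0=(dead,v2) N1.N1=(dead,v2) N1.N2=(suspect,v1)

Answer: suspect 1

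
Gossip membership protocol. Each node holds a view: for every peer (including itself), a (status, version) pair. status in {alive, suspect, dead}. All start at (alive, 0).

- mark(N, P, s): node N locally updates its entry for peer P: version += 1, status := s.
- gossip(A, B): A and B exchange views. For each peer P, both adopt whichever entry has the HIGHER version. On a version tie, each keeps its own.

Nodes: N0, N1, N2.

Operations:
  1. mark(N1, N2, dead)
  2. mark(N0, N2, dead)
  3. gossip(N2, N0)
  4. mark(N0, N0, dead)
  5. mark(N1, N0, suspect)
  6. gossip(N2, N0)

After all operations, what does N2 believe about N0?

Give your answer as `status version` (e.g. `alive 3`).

Op 1: N1 marks N2=dead -> (dead,v1)
Op 2: N0 marks N2=dead -> (dead,v1)
Op 3: gossip N2<->N0 -> N2.N0=(alive,v0) N2.N1=(alive,v0) N2.N2=(dead,v1) | N0.N0=(alive,v0) N0.N1=(alive,v0) N0.N2=(dead,v1)
Op 4: N0 marks N0=dead -> (dead,v1)
Op 5: N1 marks N0=suspect -> (suspect,v1)
Op 6: gossip N2<->N0 -> N2.N0=(dead,v1) N2.N1=(alive,v0) N2.N2=(dead,v1) | N0.N0=(dead,v1) N0.N1=(alive,v0) N0.N2=(dead,v1)

Answer: dead 1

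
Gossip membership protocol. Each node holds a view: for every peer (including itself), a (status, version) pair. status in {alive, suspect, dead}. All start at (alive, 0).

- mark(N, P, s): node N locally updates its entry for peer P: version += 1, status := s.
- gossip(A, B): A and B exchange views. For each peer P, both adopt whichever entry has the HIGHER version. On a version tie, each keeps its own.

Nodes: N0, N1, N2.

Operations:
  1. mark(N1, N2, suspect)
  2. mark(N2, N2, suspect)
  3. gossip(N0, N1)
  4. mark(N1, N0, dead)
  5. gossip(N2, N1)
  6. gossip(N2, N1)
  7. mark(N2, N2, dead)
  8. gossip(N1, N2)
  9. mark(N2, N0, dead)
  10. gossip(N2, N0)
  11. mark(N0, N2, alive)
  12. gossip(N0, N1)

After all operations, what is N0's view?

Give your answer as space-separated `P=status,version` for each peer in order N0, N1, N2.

Answer: N0=dead,2 N1=alive,0 N2=alive,3

Derivation:
Op 1: N1 marks N2=suspect -> (suspect,v1)
Op 2: N2 marks N2=suspect -> (suspect,v1)
Op 3: gossip N0<->N1 -> N0.N0=(alive,v0) N0.N1=(alive,v0) N0.N2=(suspect,v1) | N1.N0=(alive,v0) N1.N1=(alive,v0) N1.N2=(suspect,v1)
Op 4: N1 marks N0=dead -> (dead,v1)
Op 5: gossip N2<->N1 -> N2.N0=(dead,v1) N2.N1=(alive,v0) N2.N2=(suspect,v1) | N1.N0=(dead,v1) N1.N1=(alive,v0) N1.N2=(suspect,v1)
Op 6: gossip N2<->N1 -> N2.N0=(dead,v1) N2.N1=(alive,v0) N2.N2=(suspect,v1) | N1.N0=(dead,v1) N1.N1=(alive,v0) N1.N2=(suspect,v1)
Op 7: N2 marks N2=dead -> (dead,v2)
Op 8: gossip N1<->N2 -> N1.N0=(dead,v1) N1.N1=(alive,v0) N1.N2=(dead,v2) | N2.N0=(dead,v1) N2.N1=(alive,v0) N2.N2=(dead,v2)
Op 9: N2 marks N0=dead -> (dead,v2)
Op 10: gossip N2<->N0 -> N2.N0=(dead,v2) N2.N1=(alive,v0) N2.N2=(dead,v2) | N0.N0=(dead,v2) N0.N1=(alive,v0) N0.N2=(dead,v2)
Op 11: N0 marks N2=alive -> (alive,v3)
Op 12: gossip N0<->N1 -> N0.N0=(dead,v2) N0.N1=(alive,v0) N0.N2=(alive,v3) | N1.N0=(dead,v2) N1.N1=(alive,v0) N1.N2=(alive,v3)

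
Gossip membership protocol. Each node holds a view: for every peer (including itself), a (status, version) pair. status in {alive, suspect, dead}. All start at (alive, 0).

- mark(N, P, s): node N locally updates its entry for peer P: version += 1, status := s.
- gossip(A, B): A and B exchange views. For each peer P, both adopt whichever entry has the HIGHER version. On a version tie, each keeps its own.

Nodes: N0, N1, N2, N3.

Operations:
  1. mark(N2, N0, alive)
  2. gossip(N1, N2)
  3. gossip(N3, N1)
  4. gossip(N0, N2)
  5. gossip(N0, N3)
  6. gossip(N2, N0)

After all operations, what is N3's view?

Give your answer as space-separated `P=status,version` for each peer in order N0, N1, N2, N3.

Answer: N0=alive,1 N1=alive,0 N2=alive,0 N3=alive,0

Derivation:
Op 1: N2 marks N0=alive -> (alive,v1)
Op 2: gossip N1<->N2 -> N1.N0=(alive,v1) N1.N1=(alive,v0) N1.N2=(alive,v0) N1.N3=(alive,v0) | N2.N0=(alive,v1) N2.N1=(alive,v0) N2.N2=(alive,v0) N2.N3=(alive,v0)
Op 3: gossip N3<->N1 -> N3.N0=(alive,v1) N3.N1=(alive,v0) N3.N2=(alive,v0) N3.N3=(alive,v0) | N1.N0=(alive,v1) N1.N1=(alive,v0) N1.N2=(alive,v0) N1.N3=(alive,v0)
Op 4: gossip N0<->N2 -> N0.N0=(alive,v1) N0.N1=(alive,v0) N0.N2=(alive,v0) N0.N3=(alive,v0) | N2.N0=(alive,v1) N2.N1=(alive,v0) N2.N2=(alive,v0) N2.N3=(alive,v0)
Op 5: gossip N0<->N3 -> N0.N0=(alive,v1) N0.N1=(alive,v0) N0.N2=(alive,v0) N0.N3=(alive,v0) | N3.N0=(alive,v1) N3.N1=(alive,v0) N3.N2=(alive,v0) N3.N3=(alive,v0)
Op 6: gossip N2<->N0 -> N2.N0=(alive,v1) N2.N1=(alive,v0) N2.N2=(alive,v0) N2.N3=(alive,v0) | N0.N0=(alive,v1) N0.N1=(alive,v0) N0.N2=(alive,v0) N0.N3=(alive,v0)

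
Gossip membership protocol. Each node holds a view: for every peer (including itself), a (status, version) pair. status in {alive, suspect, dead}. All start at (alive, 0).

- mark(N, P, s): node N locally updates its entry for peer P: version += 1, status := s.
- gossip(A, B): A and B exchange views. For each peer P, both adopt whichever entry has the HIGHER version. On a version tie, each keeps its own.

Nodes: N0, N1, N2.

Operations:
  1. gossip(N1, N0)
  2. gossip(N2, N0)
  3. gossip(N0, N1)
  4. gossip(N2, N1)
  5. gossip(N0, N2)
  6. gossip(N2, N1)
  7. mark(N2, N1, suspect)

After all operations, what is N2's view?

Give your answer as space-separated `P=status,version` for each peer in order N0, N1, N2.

Op 1: gossip N1<->N0 -> N1.N0=(alive,v0) N1.N1=(alive,v0) N1.N2=(alive,v0) | N0.N0=(alive,v0) N0.N1=(alive,v0) N0.N2=(alive,v0)
Op 2: gossip N2<->N0 -> N2.N0=(alive,v0) N2.N1=(alive,v0) N2.N2=(alive,v0) | N0.N0=(alive,v0) N0.N1=(alive,v0) N0.N2=(alive,v0)
Op 3: gossip N0<->N1 -> N0.N0=(alive,v0) N0.N1=(alive,v0) N0.N2=(alive,v0) | N1.N0=(alive,v0) N1.N1=(alive,v0) N1.N2=(alive,v0)
Op 4: gossip N2<->N1 -> N2.N0=(alive,v0) N2.N1=(alive,v0) N2.N2=(alive,v0) | N1.N0=(alive,v0) N1.N1=(alive,v0) N1.N2=(alive,v0)
Op 5: gossip N0<->N2 -> N0.N0=(alive,v0) N0.N1=(alive,v0) N0.N2=(alive,v0) | N2.N0=(alive,v0) N2.N1=(alive,v0) N2.N2=(alive,v0)
Op 6: gossip N2<->N1 -> N2.N0=(alive,v0) N2.N1=(alive,v0) N2.N2=(alive,v0) | N1.N0=(alive,v0) N1.N1=(alive,v0) N1.N2=(alive,v0)
Op 7: N2 marks N1=suspect -> (suspect,v1)

Answer: N0=alive,0 N1=suspect,1 N2=alive,0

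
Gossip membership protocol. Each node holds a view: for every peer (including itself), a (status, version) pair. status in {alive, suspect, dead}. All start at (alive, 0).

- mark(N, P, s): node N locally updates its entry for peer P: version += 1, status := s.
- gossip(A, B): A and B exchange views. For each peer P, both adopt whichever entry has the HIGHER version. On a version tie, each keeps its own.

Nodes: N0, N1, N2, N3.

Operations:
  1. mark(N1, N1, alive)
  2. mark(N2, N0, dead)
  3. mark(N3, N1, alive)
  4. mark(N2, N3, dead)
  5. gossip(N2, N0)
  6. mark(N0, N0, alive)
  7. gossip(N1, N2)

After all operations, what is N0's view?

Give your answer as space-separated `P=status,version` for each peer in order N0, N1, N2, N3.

Answer: N0=alive,2 N1=alive,0 N2=alive,0 N3=dead,1

Derivation:
Op 1: N1 marks N1=alive -> (alive,v1)
Op 2: N2 marks N0=dead -> (dead,v1)
Op 3: N3 marks N1=alive -> (alive,v1)
Op 4: N2 marks N3=dead -> (dead,v1)
Op 5: gossip N2<->N0 -> N2.N0=(dead,v1) N2.N1=(alive,v0) N2.N2=(alive,v0) N2.N3=(dead,v1) | N0.N0=(dead,v1) N0.N1=(alive,v0) N0.N2=(alive,v0) N0.N3=(dead,v1)
Op 6: N0 marks N0=alive -> (alive,v2)
Op 7: gossip N1<->N2 -> N1.N0=(dead,v1) N1.N1=(alive,v1) N1.N2=(alive,v0) N1.N3=(dead,v1) | N2.N0=(dead,v1) N2.N1=(alive,v1) N2.N2=(alive,v0) N2.N3=(dead,v1)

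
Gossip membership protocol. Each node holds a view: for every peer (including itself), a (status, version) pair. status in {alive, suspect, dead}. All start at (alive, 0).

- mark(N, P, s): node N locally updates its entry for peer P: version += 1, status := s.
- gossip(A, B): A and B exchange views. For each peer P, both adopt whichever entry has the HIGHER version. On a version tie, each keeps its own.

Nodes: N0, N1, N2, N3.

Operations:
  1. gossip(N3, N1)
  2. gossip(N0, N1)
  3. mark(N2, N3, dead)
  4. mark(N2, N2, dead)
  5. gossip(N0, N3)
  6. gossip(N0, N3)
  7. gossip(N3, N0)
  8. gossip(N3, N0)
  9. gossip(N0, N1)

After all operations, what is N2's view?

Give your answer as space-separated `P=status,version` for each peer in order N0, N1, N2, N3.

Answer: N0=alive,0 N1=alive,0 N2=dead,1 N3=dead,1

Derivation:
Op 1: gossip N3<->N1 -> N3.N0=(alive,v0) N3.N1=(alive,v0) N3.N2=(alive,v0) N3.N3=(alive,v0) | N1.N0=(alive,v0) N1.N1=(alive,v0) N1.N2=(alive,v0) N1.N3=(alive,v0)
Op 2: gossip N0<->N1 -> N0.N0=(alive,v0) N0.N1=(alive,v0) N0.N2=(alive,v0) N0.N3=(alive,v0) | N1.N0=(alive,v0) N1.N1=(alive,v0) N1.N2=(alive,v0) N1.N3=(alive,v0)
Op 3: N2 marks N3=dead -> (dead,v1)
Op 4: N2 marks N2=dead -> (dead,v1)
Op 5: gossip N0<->N3 -> N0.N0=(alive,v0) N0.N1=(alive,v0) N0.N2=(alive,v0) N0.N3=(alive,v0) | N3.N0=(alive,v0) N3.N1=(alive,v0) N3.N2=(alive,v0) N3.N3=(alive,v0)
Op 6: gossip N0<->N3 -> N0.N0=(alive,v0) N0.N1=(alive,v0) N0.N2=(alive,v0) N0.N3=(alive,v0) | N3.N0=(alive,v0) N3.N1=(alive,v0) N3.N2=(alive,v0) N3.N3=(alive,v0)
Op 7: gossip N3<->N0 -> N3.N0=(alive,v0) N3.N1=(alive,v0) N3.N2=(alive,v0) N3.N3=(alive,v0) | N0.N0=(alive,v0) N0.N1=(alive,v0) N0.N2=(alive,v0) N0.N3=(alive,v0)
Op 8: gossip N3<->N0 -> N3.N0=(alive,v0) N3.N1=(alive,v0) N3.N2=(alive,v0) N3.N3=(alive,v0) | N0.N0=(alive,v0) N0.N1=(alive,v0) N0.N2=(alive,v0) N0.N3=(alive,v0)
Op 9: gossip N0<->N1 -> N0.N0=(alive,v0) N0.N1=(alive,v0) N0.N2=(alive,v0) N0.N3=(alive,v0) | N1.N0=(alive,v0) N1.N1=(alive,v0) N1.N2=(alive,v0) N1.N3=(alive,v0)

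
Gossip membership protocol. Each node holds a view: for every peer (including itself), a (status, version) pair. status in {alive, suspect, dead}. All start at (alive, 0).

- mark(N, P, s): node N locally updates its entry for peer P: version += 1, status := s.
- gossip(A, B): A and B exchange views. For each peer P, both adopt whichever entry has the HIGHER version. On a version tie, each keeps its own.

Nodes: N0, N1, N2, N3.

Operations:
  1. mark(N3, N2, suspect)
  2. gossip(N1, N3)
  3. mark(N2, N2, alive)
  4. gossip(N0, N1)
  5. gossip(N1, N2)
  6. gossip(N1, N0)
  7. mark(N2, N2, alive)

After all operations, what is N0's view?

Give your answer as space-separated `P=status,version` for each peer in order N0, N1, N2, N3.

Op 1: N3 marks N2=suspect -> (suspect,v1)
Op 2: gossip N1<->N3 -> N1.N0=(alive,v0) N1.N1=(alive,v0) N1.N2=(suspect,v1) N1.N3=(alive,v0) | N3.N0=(alive,v0) N3.N1=(alive,v0) N3.N2=(suspect,v1) N3.N3=(alive,v0)
Op 3: N2 marks N2=alive -> (alive,v1)
Op 4: gossip N0<->N1 -> N0.N0=(alive,v0) N0.N1=(alive,v0) N0.N2=(suspect,v1) N0.N3=(alive,v0) | N1.N0=(alive,v0) N1.N1=(alive,v0) N1.N2=(suspect,v1) N1.N3=(alive,v0)
Op 5: gossip N1<->N2 -> N1.N0=(alive,v0) N1.N1=(alive,v0) N1.N2=(suspect,v1) N1.N3=(alive,v0) | N2.N0=(alive,v0) N2.N1=(alive,v0) N2.N2=(alive,v1) N2.N3=(alive,v0)
Op 6: gossip N1<->N0 -> N1.N0=(alive,v0) N1.N1=(alive,v0) N1.N2=(suspect,v1) N1.N3=(alive,v0) | N0.N0=(alive,v0) N0.N1=(alive,v0) N0.N2=(suspect,v1) N0.N3=(alive,v0)
Op 7: N2 marks N2=alive -> (alive,v2)

Answer: N0=alive,0 N1=alive,0 N2=suspect,1 N3=alive,0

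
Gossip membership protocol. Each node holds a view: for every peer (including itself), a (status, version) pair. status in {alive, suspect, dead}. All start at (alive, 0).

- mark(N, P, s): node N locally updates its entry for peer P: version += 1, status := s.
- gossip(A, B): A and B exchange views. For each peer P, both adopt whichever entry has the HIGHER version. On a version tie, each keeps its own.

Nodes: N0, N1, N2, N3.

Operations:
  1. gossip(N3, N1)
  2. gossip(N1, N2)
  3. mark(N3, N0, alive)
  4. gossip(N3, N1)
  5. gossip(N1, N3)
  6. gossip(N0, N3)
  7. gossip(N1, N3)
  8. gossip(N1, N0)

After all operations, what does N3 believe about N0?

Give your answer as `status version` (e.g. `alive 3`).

Answer: alive 1

Derivation:
Op 1: gossip N3<->N1 -> N3.N0=(alive,v0) N3.N1=(alive,v0) N3.N2=(alive,v0) N3.N3=(alive,v0) | N1.N0=(alive,v0) N1.N1=(alive,v0) N1.N2=(alive,v0) N1.N3=(alive,v0)
Op 2: gossip N1<->N2 -> N1.N0=(alive,v0) N1.N1=(alive,v0) N1.N2=(alive,v0) N1.N3=(alive,v0) | N2.N0=(alive,v0) N2.N1=(alive,v0) N2.N2=(alive,v0) N2.N3=(alive,v0)
Op 3: N3 marks N0=alive -> (alive,v1)
Op 4: gossip N3<->N1 -> N3.N0=(alive,v1) N3.N1=(alive,v0) N3.N2=(alive,v0) N3.N3=(alive,v0) | N1.N0=(alive,v1) N1.N1=(alive,v0) N1.N2=(alive,v0) N1.N3=(alive,v0)
Op 5: gossip N1<->N3 -> N1.N0=(alive,v1) N1.N1=(alive,v0) N1.N2=(alive,v0) N1.N3=(alive,v0) | N3.N0=(alive,v1) N3.N1=(alive,v0) N3.N2=(alive,v0) N3.N3=(alive,v0)
Op 6: gossip N0<->N3 -> N0.N0=(alive,v1) N0.N1=(alive,v0) N0.N2=(alive,v0) N0.N3=(alive,v0) | N3.N0=(alive,v1) N3.N1=(alive,v0) N3.N2=(alive,v0) N3.N3=(alive,v0)
Op 7: gossip N1<->N3 -> N1.N0=(alive,v1) N1.N1=(alive,v0) N1.N2=(alive,v0) N1.N3=(alive,v0) | N3.N0=(alive,v1) N3.N1=(alive,v0) N3.N2=(alive,v0) N3.N3=(alive,v0)
Op 8: gossip N1<->N0 -> N1.N0=(alive,v1) N1.N1=(alive,v0) N1.N2=(alive,v0) N1.N3=(alive,v0) | N0.N0=(alive,v1) N0.N1=(alive,v0) N0.N2=(alive,v0) N0.N3=(alive,v0)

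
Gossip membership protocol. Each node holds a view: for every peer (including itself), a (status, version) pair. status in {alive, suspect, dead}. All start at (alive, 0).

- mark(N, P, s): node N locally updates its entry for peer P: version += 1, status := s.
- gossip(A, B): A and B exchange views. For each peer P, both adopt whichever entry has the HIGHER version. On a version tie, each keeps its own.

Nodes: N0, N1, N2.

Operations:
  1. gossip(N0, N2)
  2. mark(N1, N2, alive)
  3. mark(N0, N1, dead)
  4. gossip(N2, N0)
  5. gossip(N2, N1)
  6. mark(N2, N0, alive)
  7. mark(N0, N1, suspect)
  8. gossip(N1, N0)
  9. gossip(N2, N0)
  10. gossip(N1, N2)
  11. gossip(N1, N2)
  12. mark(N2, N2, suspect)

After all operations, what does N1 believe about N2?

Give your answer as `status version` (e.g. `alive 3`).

Op 1: gossip N0<->N2 -> N0.N0=(alive,v0) N0.N1=(alive,v0) N0.N2=(alive,v0) | N2.N0=(alive,v0) N2.N1=(alive,v0) N2.N2=(alive,v0)
Op 2: N1 marks N2=alive -> (alive,v1)
Op 3: N0 marks N1=dead -> (dead,v1)
Op 4: gossip N2<->N0 -> N2.N0=(alive,v0) N2.N1=(dead,v1) N2.N2=(alive,v0) | N0.N0=(alive,v0) N0.N1=(dead,v1) N0.N2=(alive,v0)
Op 5: gossip N2<->N1 -> N2.N0=(alive,v0) N2.N1=(dead,v1) N2.N2=(alive,v1) | N1.N0=(alive,v0) N1.N1=(dead,v1) N1.N2=(alive,v1)
Op 6: N2 marks N0=alive -> (alive,v1)
Op 7: N0 marks N1=suspect -> (suspect,v2)
Op 8: gossip N1<->N0 -> N1.N0=(alive,v0) N1.N1=(suspect,v2) N1.N2=(alive,v1) | N0.N0=(alive,v0) N0.N1=(suspect,v2) N0.N2=(alive,v1)
Op 9: gossip N2<->N0 -> N2.N0=(alive,v1) N2.N1=(suspect,v2) N2.N2=(alive,v1) | N0.N0=(alive,v1) N0.N1=(suspect,v2) N0.N2=(alive,v1)
Op 10: gossip N1<->N2 -> N1.N0=(alive,v1) N1.N1=(suspect,v2) N1.N2=(alive,v1) | N2.N0=(alive,v1) N2.N1=(suspect,v2) N2.N2=(alive,v1)
Op 11: gossip N1<->N2 -> N1.N0=(alive,v1) N1.N1=(suspect,v2) N1.N2=(alive,v1) | N2.N0=(alive,v1) N2.N1=(suspect,v2) N2.N2=(alive,v1)
Op 12: N2 marks N2=suspect -> (suspect,v2)

Answer: alive 1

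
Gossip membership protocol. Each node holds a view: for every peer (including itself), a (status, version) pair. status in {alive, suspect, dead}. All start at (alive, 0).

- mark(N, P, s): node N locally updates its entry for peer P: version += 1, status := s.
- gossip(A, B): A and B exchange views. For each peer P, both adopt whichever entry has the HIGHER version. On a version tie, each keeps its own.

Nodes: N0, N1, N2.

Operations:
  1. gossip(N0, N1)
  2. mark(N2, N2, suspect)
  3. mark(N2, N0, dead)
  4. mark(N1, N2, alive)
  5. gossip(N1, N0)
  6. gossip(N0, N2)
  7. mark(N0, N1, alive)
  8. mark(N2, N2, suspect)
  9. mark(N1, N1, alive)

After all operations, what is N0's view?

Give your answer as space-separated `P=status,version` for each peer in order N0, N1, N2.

Answer: N0=dead,1 N1=alive,1 N2=alive,1

Derivation:
Op 1: gossip N0<->N1 -> N0.N0=(alive,v0) N0.N1=(alive,v0) N0.N2=(alive,v0) | N1.N0=(alive,v0) N1.N1=(alive,v0) N1.N2=(alive,v0)
Op 2: N2 marks N2=suspect -> (suspect,v1)
Op 3: N2 marks N0=dead -> (dead,v1)
Op 4: N1 marks N2=alive -> (alive,v1)
Op 5: gossip N1<->N0 -> N1.N0=(alive,v0) N1.N1=(alive,v0) N1.N2=(alive,v1) | N0.N0=(alive,v0) N0.N1=(alive,v0) N0.N2=(alive,v1)
Op 6: gossip N0<->N2 -> N0.N0=(dead,v1) N0.N1=(alive,v0) N0.N2=(alive,v1) | N2.N0=(dead,v1) N2.N1=(alive,v0) N2.N2=(suspect,v1)
Op 7: N0 marks N1=alive -> (alive,v1)
Op 8: N2 marks N2=suspect -> (suspect,v2)
Op 9: N1 marks N1=alive -> (alive,v1)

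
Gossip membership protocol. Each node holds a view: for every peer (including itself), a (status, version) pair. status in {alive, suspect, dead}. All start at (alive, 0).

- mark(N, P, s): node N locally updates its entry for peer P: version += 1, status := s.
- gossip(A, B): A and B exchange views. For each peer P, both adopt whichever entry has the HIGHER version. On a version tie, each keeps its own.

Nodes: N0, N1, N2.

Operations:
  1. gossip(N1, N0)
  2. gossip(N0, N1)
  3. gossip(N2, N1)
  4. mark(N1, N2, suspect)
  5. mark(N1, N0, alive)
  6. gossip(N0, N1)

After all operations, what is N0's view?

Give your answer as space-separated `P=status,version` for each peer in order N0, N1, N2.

Answer: N0=alive,1 N1=alive,0 N2=suspect,1

Derivation:
Op 1: gossip N1<->N0 -> N1.N0=(alive,v0) N1.N1=(alive,v0) N1.N2=(alive,v0) | N0.N0=(alive,v0) N0.N1=(alive,v0) N0.N2=(alive,v0)
Op 2: gossip N0<->N1 -> N0.N0=(alive,v0) N0.N1=(alive,v0) N0.N2=(alive,v0) | N1.N0=(alive,v0) N1.N1=(alive,v0) N1.N2=(alive,v0)
Op 3: gossip N2<->N1 -> N2.N0=(alive,v0) N2.N1=(alive,v0) N2.N2=(alive,v0) | N1.N0=(alive,v0) N1.N1=(alive,v0) N1.N2=(alive,v0)
Op 4: N1 marks N2=suspect -> (suspect,v1)
Op 5: N1 marks N0=alive -> (alive,v1)
Op 6: gossip N0<->N1 -> N0.N0=(alive,v1) N0.N1=(alive,v0) N0.N2=(suspect,v1) | N1.N0=(alive,v1) N1.N1=(alive,v0) N1.N2=(suspect,v1)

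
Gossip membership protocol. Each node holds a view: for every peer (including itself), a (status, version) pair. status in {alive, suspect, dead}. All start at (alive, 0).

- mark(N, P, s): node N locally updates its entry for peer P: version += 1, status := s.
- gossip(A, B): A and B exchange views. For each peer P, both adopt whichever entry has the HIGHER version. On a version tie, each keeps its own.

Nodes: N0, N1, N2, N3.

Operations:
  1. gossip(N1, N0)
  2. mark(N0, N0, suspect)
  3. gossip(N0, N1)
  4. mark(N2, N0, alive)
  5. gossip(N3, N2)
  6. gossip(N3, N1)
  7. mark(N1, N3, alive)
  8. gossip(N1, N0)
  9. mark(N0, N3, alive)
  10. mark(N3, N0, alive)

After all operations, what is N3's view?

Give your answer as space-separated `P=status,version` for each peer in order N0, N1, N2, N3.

Answer: N0=alive,2 N1=alive,0 N2=alive,0 N3=alive,0

Derivation:
Op 1: gossip N1<->N0 -> N1.N0=(alive,v0) N1.N1=(alive,v0) N1.N2=(alive,v0) N1.N3=(alive,v0) | N0.N0=(alive,v0) N0.N1=(alive,v0) N0.N2=(alive,v0) N0.N3=(alive,v0)
Op 2: N0 marks N0=suspect -> (suspect,v1)
Op 3: gossip N0<->N1 -> N0.N0=(suspect,v1) N0.N1=(alive,v0) N0.N2=(alive,v0) N0.N3=(alive,v0) | N1.N0=(suspect,v1) N1.N1=(alive,v0) N1.N2=(alive,v0) N1.N3=(alive,v0)
Op 4: N2 marks N0=alive -> (alive,v1)
Op 5: gossip N3<->N2 -> N3.N0=(alive,v1) N3.N1=(alive,v0) N3.N2=(alive,v0) N3.N3=(alive,v0) | N2.N0=(alive,v1) N2.N1=(alive,v0) N2.N2=(alive,v0) N2.N3=(alive,v0)
Op 6: gossip N3<->N1 -> N3.N0=(alive,v1) N3.N1=(alive,v0) N3.N2=(alive,v0) N3.N3=(alive,v0) | N1.N0=(suspect,v1) N1.N1=(alive,v0) N1.N2=(alive,v0) N1.N3=(alive,v0)
Op 7: N1 marks N3=alive -> (alive,v1)
Op 8: gossip N1<->N0 -> N1.N0=(suspect,v1) N1.N1=(alive,v0) N1.N2=(alive,v0) N1.N3=(alive,v1) | N0.N0=(suspect,v1) N0.N1=(alive,v0) N0.N2=(alive,v0) N0.N3=(alive,v1)
Op 9: N0 marks N3=alive -> (alive,v2)
Op 10: N3 marks N0=alive -> (alive,v2)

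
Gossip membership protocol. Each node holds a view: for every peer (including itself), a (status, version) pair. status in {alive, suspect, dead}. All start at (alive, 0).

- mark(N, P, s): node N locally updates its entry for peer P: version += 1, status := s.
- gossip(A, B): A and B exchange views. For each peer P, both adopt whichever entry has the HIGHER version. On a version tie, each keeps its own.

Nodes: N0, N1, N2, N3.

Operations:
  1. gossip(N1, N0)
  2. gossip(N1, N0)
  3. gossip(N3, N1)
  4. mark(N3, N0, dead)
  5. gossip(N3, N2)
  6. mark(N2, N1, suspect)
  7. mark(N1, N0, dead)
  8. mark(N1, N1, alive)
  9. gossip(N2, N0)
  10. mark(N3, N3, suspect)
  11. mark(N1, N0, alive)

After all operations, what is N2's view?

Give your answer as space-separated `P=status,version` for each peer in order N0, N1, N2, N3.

Answer: N0=dead,1 N1=suspect,1 N2=alive,0 N3=alive,0

Derivation:
Op 1: gossip N1<->N0 -> N1.N0=(alive,v0) N1.N1=(alive,v0) N1.N2=(alive,v0) N1.N3=(alive,v0) | N0.N0=(alive,v0) N0.N1=(alive,v0) N0.N2=(alive,v0) N0.N3=(alive,v0)
Op 2: gossip N1<->N0 -> N1.N0=(alive,v0) N1.N1=(alive,v0) N1.N2=(alive,v0) N1.N3=(alive,v0) | N0.N0=(alive,v0) N0.N1=(alive,v0) N0.N2=(alive,v0) N0.N3=(alive,v0)
Op 3: gossip N3<->N1 -> N3.N0=(alive,v0) N3.N1=(alive,v0) N3.N2=(alive,v0) N3.N3=(alive,v0) | N1.N0=(alive,v0) N1.N1=(alive,v0) N1.N2=(alive,v0) N1.N3=(alive,v0)
Op 4: N3 marks N0=dead -> (dead,v1)
Op 5: gossip N3<->N2 -> N3.N0=(dead,v1) N3.N1=(alive,v0) N3.N2=(alive,v0) N3.N3=(alive,v0) | N2.N0=(dead,v1) N2.N1=(alive,v0) N2.N2=(alive,v0) N2.N3=(alive,v0)
Op 6: N2 marks N1=suspect -> (suspect,v1)
Op 7: N1 marks N0=dead -> (dead,v1)
Op 8: N1 marks N1=alive -> (alive,v1)
Op 9: gossip N2<->N0 -> N2.N0=(dead,v1) N2.N1=(suspect,v1) N2.N2=(alive,v0) N2.N3=(alive,v0) | N0.N0=(dead,v1) N0.N1=(suspect,v1) N0.N2=(alive,v0) N0.N3=(alive,v0)
Op 10: N3 marks N3=suspect -> (suspect,v1)
Op 11: N1 marks N0=alive -> (alive,v2)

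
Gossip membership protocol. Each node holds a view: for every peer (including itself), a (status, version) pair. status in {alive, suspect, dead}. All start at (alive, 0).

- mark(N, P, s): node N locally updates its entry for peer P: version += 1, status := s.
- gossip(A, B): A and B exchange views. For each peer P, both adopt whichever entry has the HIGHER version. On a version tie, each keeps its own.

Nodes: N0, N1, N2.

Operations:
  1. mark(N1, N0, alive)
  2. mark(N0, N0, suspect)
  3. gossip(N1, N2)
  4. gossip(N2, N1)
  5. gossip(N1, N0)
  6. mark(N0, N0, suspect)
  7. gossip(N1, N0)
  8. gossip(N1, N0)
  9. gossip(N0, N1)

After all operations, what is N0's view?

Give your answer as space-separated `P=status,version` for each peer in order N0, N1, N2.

Op 1: N1 marks N0=alive -> (alive,v1)
Op 2: N0 marks N0=suspect -> (suspect,v1)
Op 3: gossip N1<->N2 -> N1.N0=(alive,v1) N1.N1=(alive,v0) N1.N2=(alive,v0) | N2.N0=(alive,v1) N2.N1=(alive,v0) N2.N2=(alive,v0)
Op 4: gossip N2<->N1 -> N2.N0=(alive,v1) N2.N1=(alive,v0) N2.N2=(alive,v0) | N1.N0=(alive,v1) N1.N1=(alive,v0) N1.N2=(alive,v0)
Op 5: gossip N1<->N0 -> N1.N0=(alive,v1) N1.N1=(alive,v0) N1.N2=(alive,v0) | N0.N0=(suspect,v1) N0.N1=(alive,v0) N0.N2=(alive,v0)
Op 6: N0 marks N0=suspect -> (suspect,v2)
Op 7: gossip N1<->N0 -> N1.N0=(suspect,v2) N1.N1=(alive,v0) N1.N2=(alive,v0) | N0.N0=(suspect,v2) N0.N1=(alive,v0) N0.N2=(alive,v0)
Op 8: gossip N1<->N0 -> N1.N0=(suspect,v2) N1.N1=(alive,v0) N1.N2=(alive,v0) | N0.N0=(suspect,v2) N0.N1=(alive,v0) N0.N2=(alive,v0)
Op 9: gossip N0<->N1 -> N0.N0=(suspect,v2) N0.N1=(alive,v0) N0.N2=(alive,v0) | N1.N0=(suspect,v2) N1.N1=(alive,v0) N1.N2=(alive,v0)

Answer: N0=suspect,2 N1=alive,0 N2=alive,0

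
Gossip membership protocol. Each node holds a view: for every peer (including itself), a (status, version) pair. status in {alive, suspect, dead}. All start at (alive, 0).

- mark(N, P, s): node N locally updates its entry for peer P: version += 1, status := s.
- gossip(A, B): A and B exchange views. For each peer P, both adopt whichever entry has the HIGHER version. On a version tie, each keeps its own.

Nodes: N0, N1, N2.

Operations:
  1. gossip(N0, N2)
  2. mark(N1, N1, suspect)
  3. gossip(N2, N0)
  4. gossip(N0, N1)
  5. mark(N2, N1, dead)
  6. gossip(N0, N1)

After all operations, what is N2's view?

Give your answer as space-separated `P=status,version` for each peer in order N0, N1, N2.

Op 1: gossip N0<->N2 -> N0.N0=(alive,v0) N0.N1=(alive,v0) N0.N2=(alive,v0) | N2.N0=(alive,v0) N2.N1=(alive,v0) N2.N2=(alive,v0)
Op 2: N1 marks N1=suspect -> (suspect,v1)
Op 3: gossip N2<->N0 -> N2.N0=(alive,v0) N2.N1=(alive,v0) N2.N2=(alive,v0) | N0.N0=(alive,v0) N0.N1=(alive,v0) N0.N2=(alive,v0)
Op 4: gossip N0<->N1 -> N0.N0=(alive,v0) N0.N1=(suspect,v1) N0.N2=(alive,v0) | N1.N0=(alive,v0) N1.N1=(suspect,v1) N1.N2=(alive,v0)
Op 5: N2 marks N1=dead -> (dead,v1)
Op 6: gossip N0<->N1 -> N0.N0=(alive,v0) N0.N1=(suspect,v1) N0.N2=(alive,v0) | N1.N0=(alive,v0) N1.N1=(suspect,v1) N1.N2=(alive,v0)

Answer: N0=alive,0 N1=dead,1 N2=alive,0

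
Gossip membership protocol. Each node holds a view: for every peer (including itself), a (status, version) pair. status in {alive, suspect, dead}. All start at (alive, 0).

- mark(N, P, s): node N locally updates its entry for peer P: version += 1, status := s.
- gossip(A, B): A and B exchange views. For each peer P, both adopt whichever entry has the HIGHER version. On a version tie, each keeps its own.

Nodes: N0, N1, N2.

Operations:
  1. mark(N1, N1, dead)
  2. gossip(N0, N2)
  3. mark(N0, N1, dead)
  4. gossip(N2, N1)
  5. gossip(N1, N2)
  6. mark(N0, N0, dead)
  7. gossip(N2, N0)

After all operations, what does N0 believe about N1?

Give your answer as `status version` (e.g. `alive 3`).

Op 1: N1 marks N1=dead -> (dead,v1)
Op 2: gossip N0<->N2 -> N0.N0=(alive,v0) N0.N1=(alive,v0) N0.N2=(alive,v0) | N2.N0=(alive,v0) N2.N1=(alive,v0) N2.N2=(alive,v0)
Op 3: N0 marks N1=dead -> (dead,v1)
Op 4: gossip N2<->N1 -> N2.N0=(alive,v0) N2.N1=(dead,v1) N2.N2=(alive,v0) | N1.N0=(alive,v0) N1.N1=(dead,v1) N1.N2=(alive,v0)
Op 5: gossip N1<->N2 -> N1.N0=(alive,v0) N1.N1=(dead,v1) N1.N2=(alive,v0) | N2.N0=(alive,v0) N2.N1=(dead,v1) N2.N2=(alive,v0)
Op 6: N0 marks N0=dead -> (dead,v1)
Op 7: gossip N2<->N0 -> N2.N0=(dead,v1) N2.N1=(dead,v1) N2.N2=(alive,v0) | N0.N0=(dead,v1) N0.N1=(dead,v1) N0.N2=(alive,v0)

Answer: dead 1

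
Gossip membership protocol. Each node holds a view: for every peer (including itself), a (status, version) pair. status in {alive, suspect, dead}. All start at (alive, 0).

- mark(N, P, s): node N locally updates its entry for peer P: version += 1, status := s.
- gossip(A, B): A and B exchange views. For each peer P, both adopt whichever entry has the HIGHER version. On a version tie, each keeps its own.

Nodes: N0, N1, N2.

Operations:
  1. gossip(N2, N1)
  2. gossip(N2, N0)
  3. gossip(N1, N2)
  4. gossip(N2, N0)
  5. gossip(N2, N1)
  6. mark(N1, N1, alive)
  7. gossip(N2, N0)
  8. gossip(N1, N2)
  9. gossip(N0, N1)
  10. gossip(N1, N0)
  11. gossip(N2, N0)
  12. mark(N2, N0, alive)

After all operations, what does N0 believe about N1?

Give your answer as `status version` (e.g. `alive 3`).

Answer: alive 1

Derivation:
Op 1: gossip N2<->N1 -> N2.N0=(alive,v0) N2.N1=(alive,v0) N2.N2=(alive,v0) | N1.N0=(alive,v0) N1.N1=(alive,v0) N1.N2=(alive,v0)
Op 2: gossip N2<->N0 -> N2.N0=(alive,v0) N2.N1=(alive,v0) N2.N2=(alive,v0) | N0.N0=(alive,v0) N0.N1=(alive,v0) N0.N2=(alive,v0)
Op 3: gossip N1<->N2 -> N1.N0=(alive,v0) N1.N1=(alive,v0) N1.N2=(alive,v0) | N2.N0=(alive,v0) N2.N1=(alive,v0) N2.N2=(alive,v0)
Op 4: gossip N2<->N0 -> N2.N0=(alive,v0) N2.N1=(alive,v0) N2.N2=(alive,v0) | N0.N0=(alive,v0) N0.N1=(alive,v0) N0.N2=(alive,v0)
Op 5: gossip N2<->N1 -> N2.N0=(alive,v0) N2.N1=(alive,v0) N2.N2=(alive,v0) | N1.N0=(alive,v0) N1.N1=(alive,v0) N1.N2=(alive,v0)
Op 6: N1 marks N1=alive -> (alive,v1)
Op 7: gossip N2<->N0 -> N2.N0=(alive,v0) N2.N1=(alive,v0) N2.N2=(alive,v0) | N0.N0=(alive,v0) N0.N1=(alive,v0) N0.N2=(alive,v0)
Op 8: gossip N1<->N2 -> N1.N0=(alive,v0) N1.N1=(alive,v1) N1.N2=(alive,v0) | N2.N0=(alive,v0) N2.N1=(alive,v1) N2.N2=(alive,v0)
Op 9: gossip N0<->N1 -> N0.N0=(alive,v0) N0.N1=(alive,v1) N0.N2=(alive,v0) | N1.N0=(alive,v0) N1.N1=(alive,v1) N1.N2=(alive,v0)
Op 10: gossip N1<->N0 -> N1.N0=(alive,v0) N1.N1=(alive,v1) N1.N2=(alive,v0) | N0.N0=(alive,v0) N0.N1=(alive,v1) N0.N2=(alive,v0)
Op 11: gossip N2<->N0 -> N2.N0=(alive,v0) N2.N1=(alive,v1) N2.N2=(alive,v0) | N0.N0=(alive,v0) N0.N1=(alive,v1) N0.N2=(alive,v0)
Op 12: N2 marks N0=alive -> (alive,v1)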